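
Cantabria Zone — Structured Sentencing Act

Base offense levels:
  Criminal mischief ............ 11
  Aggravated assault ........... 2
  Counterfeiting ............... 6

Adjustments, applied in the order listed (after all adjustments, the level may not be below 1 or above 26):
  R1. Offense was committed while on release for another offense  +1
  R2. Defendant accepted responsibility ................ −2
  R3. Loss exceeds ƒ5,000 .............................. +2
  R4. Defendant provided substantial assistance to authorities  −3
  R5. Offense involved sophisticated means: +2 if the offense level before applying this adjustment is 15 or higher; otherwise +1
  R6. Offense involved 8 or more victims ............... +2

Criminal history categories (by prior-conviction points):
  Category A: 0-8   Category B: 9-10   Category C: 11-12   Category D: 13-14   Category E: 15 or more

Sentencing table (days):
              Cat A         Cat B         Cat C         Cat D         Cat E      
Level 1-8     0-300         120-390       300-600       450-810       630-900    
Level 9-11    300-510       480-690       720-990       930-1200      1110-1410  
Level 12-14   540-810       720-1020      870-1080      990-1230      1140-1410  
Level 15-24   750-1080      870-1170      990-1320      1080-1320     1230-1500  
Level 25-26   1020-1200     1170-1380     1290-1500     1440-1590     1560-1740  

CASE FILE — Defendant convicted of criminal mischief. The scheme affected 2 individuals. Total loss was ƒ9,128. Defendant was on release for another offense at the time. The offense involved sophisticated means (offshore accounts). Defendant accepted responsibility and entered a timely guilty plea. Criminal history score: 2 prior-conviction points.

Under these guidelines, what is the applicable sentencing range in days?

Base offense level for criminal mischief: 11.
R1 applies: 11 + 1 = 12.
R2 applies: 12 − 2 = 10.
R3 applies: 10 + 2 = 12.
R4 does not apply.
R5 applies (level before this adjustment is 12 < 15, so +1): 12 + 1 = 13.
R6 does not apply.
Final offense level: 13.
Criminal history: 2 prior points → Category A (0-8).
Level 13 falls in the 12-14 band.
Grid: Level 12-14 × Category A = 540-810 days.

540-810 days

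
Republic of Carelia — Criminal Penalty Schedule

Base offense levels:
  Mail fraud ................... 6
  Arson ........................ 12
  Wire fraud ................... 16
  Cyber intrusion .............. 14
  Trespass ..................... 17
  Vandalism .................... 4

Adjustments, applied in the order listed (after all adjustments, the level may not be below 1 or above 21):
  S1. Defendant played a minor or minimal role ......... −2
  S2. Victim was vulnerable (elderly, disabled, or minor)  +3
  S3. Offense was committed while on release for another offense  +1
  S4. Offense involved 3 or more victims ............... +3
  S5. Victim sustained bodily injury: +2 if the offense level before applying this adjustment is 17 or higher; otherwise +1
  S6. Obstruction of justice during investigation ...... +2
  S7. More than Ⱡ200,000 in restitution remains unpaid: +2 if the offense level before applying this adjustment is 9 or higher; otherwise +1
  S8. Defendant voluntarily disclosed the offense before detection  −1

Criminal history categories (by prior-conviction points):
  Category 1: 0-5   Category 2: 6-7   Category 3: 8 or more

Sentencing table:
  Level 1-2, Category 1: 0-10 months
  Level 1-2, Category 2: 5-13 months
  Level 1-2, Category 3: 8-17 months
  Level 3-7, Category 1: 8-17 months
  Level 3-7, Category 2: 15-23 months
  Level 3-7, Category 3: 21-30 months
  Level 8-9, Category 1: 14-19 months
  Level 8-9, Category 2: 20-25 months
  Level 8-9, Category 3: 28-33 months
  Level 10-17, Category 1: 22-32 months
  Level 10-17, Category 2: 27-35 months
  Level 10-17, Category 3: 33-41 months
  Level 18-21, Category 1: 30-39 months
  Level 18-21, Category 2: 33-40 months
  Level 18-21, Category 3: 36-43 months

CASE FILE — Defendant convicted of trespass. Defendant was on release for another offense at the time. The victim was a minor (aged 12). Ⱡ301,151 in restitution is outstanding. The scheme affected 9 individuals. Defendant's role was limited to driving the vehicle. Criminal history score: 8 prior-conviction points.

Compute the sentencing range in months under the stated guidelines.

Base offense level for trespass: 17.
S1 applies: 17 − 2 = 15.
S2 applies: 15 + 3 = 18.
S3 applies: 18 + 1 = 19.
S4 applies: 19 + 3 = 22.
S7 applies (level before this adjustment is 22 ≥ 9, so +2): 22 + 2 = 24.
S8 does not apply.
Level 24 exceeds the maximum of 21; capped at 21.
Final offense level: 21.
Criminal history: 8 prior points → Category 3 (8+).
Level 21 falls in the 18-21 band.
Grid: Level 18-21 × Category 3 = 36-43 months.

36-43 months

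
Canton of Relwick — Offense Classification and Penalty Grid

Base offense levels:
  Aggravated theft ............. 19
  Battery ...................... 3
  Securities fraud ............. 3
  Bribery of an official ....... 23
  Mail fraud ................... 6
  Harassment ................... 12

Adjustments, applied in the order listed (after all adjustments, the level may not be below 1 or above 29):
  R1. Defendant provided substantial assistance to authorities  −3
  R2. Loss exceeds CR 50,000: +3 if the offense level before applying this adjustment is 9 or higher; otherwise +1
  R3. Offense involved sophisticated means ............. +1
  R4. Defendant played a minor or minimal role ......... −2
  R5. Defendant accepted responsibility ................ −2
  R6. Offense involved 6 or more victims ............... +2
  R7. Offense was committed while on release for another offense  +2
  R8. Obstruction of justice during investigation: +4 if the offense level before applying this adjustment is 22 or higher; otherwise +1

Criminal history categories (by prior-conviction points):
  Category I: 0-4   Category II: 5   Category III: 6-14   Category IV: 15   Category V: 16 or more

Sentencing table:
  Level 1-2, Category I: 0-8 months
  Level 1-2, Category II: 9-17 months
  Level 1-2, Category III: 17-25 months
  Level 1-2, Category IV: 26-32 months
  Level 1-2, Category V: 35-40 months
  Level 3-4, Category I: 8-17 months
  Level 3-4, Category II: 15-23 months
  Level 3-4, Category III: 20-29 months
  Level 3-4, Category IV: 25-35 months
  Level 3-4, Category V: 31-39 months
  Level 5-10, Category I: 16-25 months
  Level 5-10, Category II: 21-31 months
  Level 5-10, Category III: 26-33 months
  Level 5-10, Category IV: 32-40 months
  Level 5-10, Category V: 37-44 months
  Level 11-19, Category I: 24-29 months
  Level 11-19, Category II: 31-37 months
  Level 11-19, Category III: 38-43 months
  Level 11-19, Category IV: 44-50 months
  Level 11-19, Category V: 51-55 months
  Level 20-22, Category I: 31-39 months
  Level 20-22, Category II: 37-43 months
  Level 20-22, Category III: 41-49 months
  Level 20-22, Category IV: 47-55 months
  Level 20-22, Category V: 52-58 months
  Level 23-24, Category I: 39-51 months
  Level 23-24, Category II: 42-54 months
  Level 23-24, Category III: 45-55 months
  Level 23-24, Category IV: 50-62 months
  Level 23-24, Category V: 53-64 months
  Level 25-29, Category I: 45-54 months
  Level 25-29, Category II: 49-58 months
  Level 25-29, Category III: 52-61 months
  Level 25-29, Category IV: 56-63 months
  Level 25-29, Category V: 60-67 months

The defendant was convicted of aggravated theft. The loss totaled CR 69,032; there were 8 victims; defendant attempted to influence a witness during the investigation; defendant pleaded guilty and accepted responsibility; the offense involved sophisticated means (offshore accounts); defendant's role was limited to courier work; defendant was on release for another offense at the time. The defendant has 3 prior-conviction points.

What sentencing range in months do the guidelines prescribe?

45-54 months

Base offense level for aggravated theft: 19.
R1 does not apply.
R2 applies (level before this adjustment is 19 ≥ 9, so +3): 19 + 3 = 22.
R3 applies: 22 + 1 = 23.
R4 applies: 23 − 2 = 21.
R5 applies: 21 − 2 = 19.
R6 applies: 19 + 2 = 21.
R7 applies: 21 + 2 = 23.
R8 applies (level before this adjustment is 23 ≥ 22, so +4): 23 + 4 = 27.
Final offense level: 27.
Criminal history: 3 prior points → Category I (0-4).
Level 27 falls in the 25-29 band.
Grid: Level 25-29 × Category I = 45-54 months.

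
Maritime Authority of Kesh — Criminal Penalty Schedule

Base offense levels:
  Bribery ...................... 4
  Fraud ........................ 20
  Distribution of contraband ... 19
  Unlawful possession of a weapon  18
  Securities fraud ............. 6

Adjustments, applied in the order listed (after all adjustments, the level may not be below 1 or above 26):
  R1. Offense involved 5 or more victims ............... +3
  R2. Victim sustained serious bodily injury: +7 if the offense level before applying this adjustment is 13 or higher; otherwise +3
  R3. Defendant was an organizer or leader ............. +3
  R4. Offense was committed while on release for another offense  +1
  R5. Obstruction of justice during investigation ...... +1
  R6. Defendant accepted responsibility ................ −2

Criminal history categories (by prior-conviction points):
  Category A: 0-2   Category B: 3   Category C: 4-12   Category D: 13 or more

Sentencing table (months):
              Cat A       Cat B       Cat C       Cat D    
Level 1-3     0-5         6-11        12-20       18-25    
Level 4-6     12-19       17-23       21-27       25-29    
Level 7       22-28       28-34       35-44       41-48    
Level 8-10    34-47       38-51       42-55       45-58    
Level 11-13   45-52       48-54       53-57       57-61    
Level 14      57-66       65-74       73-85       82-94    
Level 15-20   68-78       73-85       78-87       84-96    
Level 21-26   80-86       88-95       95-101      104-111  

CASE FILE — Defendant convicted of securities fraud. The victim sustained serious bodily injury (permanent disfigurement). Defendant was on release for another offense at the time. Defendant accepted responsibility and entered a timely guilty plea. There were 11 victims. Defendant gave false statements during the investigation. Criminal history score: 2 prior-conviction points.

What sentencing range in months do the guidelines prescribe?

45-52 months

Base offense level for securities fraud: 6.
R1 applies: 6 + 3 = 9.
R2 applies (level before this adjustment is 9 < 13, so +3): 9 + 3 = 12.
R4 applies: 12 + 1 = 13.
R5 applies: 13 + 1 = 14.
R6 applies: 14 − 2 = 12.
Final offense level: 12.
Criminal history: 2 prior points → Category A (0-2).
Level 12 falls in the 11-13 band.
Grid: Level 11-13 × Category A = 45-52 months.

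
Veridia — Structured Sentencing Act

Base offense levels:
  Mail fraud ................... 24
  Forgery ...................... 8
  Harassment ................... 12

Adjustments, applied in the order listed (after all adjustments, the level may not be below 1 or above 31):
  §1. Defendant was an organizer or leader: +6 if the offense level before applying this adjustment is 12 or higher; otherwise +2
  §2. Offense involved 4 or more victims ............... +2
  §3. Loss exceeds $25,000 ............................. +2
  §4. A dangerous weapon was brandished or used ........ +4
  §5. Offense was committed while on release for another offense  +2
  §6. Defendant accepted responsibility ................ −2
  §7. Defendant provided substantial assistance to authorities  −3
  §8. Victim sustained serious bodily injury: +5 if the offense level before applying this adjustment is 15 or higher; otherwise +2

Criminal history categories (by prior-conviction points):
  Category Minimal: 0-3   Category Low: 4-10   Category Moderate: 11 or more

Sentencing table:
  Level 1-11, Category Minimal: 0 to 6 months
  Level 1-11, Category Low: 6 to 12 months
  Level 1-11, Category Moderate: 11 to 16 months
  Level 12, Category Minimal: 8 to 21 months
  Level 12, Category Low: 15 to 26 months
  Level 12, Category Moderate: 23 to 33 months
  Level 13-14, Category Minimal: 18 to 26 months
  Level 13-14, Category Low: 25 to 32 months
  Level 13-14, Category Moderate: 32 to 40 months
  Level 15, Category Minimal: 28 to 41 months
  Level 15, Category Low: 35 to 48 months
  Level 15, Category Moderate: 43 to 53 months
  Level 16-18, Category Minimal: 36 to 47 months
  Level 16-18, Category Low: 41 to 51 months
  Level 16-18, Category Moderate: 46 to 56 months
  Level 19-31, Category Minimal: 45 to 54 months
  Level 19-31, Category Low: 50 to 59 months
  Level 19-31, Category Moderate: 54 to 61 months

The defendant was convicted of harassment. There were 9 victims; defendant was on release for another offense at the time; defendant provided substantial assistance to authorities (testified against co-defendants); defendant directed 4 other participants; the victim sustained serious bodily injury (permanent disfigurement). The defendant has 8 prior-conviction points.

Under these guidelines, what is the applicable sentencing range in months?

50-59 months

Base offense level for harassment: 12.
§1 applies (level before this adjustment is 12 ≥ 12, so +6): 12 + 6 = 18.
§2 applies: 18 + 2 = 20.
§3 does not apply.
§5 applies: 20 + 2 = 22.
§7 applies: 22 − 3 = 19.
§8 applies (level before this adjustment is 19 ≥ 15, so +5): 19 + 5 = 24.
Final offense level: 24.
Criminal history: 8 prior points → Category Low (4-10).
Level 24 falls in the 19-31 band.
Grid: Level 19-31 × Category Low = 50-59 months.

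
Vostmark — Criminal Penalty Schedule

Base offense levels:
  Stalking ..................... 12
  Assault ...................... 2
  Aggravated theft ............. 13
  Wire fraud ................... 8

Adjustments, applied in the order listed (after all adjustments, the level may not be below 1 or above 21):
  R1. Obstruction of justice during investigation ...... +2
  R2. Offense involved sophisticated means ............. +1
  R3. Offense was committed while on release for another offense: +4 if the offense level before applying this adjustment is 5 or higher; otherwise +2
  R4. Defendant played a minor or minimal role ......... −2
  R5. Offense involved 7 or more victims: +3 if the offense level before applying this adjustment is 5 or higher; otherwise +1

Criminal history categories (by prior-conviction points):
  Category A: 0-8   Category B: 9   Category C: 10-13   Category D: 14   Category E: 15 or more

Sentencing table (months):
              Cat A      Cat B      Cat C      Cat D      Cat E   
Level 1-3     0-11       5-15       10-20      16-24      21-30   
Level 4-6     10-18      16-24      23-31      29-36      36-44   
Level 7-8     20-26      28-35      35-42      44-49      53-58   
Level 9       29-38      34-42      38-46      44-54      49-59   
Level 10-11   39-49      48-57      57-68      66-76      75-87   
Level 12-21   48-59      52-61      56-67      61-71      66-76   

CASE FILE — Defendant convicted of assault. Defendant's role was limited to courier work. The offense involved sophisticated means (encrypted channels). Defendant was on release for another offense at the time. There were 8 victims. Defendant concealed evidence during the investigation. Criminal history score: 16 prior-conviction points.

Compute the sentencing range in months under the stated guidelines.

75-87 months

Base offense level for assault: 2.
R1 applies: 2 + 2 = 4.
R2 applies: 4 + 1 = 5.
R3 applies (level before this adjustment is 5 ≥ 5, so +4): 5 + 4 = 9.
R4 applies: 9 − 2 = 7.
R5 applies (level before this adjustment is 7 ≥ 5, so +3): 7 + 3 = 10.
Final offense level: 10.
Criminal history: 16 prior points → Category E (15+).
Level 10 falls in the 10-11 band.
Grid: Level 10-11 × Category E = 75-87 months.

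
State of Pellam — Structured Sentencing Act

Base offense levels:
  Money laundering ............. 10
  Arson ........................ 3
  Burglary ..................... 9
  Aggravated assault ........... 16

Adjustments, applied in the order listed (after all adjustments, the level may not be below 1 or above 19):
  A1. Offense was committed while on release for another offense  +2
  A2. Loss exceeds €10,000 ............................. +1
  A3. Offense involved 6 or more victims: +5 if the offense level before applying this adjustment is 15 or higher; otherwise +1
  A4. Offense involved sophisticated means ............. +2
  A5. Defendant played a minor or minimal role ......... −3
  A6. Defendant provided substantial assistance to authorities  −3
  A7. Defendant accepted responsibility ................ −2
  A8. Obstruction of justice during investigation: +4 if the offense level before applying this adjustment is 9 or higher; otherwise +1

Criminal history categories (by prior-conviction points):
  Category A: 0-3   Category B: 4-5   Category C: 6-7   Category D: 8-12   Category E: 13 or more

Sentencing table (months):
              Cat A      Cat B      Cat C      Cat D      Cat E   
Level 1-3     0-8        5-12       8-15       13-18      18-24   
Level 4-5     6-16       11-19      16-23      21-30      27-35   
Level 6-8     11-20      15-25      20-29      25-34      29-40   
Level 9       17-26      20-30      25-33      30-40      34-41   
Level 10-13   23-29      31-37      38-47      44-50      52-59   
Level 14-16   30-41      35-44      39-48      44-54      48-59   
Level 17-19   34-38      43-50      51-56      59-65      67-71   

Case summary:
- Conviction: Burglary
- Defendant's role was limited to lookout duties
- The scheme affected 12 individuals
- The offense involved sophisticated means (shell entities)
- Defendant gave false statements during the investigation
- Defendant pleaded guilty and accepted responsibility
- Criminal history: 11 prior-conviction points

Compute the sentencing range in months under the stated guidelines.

25-34 months

Base offense level for burglary: 9.
A2 does not apply.
A3 applies (level before this adjustment is 9 < 15, so +1): 9 + 1 = 10.
A4 applies: 10 + 2 = 12.
A5 applies: 12 − 3 = 9.
A7 applies: 9 − 2 = 7.
A8 applies (level before this adjustment is 7 < 9, so +1): 7 + 1 = 8.
Final offense level: 8.
Criminal history: 11 prior points → Category D (8-12).
Level 8 falls in the 6-8 band.
Grid: Level 6-8 × Category D = 25-34 months.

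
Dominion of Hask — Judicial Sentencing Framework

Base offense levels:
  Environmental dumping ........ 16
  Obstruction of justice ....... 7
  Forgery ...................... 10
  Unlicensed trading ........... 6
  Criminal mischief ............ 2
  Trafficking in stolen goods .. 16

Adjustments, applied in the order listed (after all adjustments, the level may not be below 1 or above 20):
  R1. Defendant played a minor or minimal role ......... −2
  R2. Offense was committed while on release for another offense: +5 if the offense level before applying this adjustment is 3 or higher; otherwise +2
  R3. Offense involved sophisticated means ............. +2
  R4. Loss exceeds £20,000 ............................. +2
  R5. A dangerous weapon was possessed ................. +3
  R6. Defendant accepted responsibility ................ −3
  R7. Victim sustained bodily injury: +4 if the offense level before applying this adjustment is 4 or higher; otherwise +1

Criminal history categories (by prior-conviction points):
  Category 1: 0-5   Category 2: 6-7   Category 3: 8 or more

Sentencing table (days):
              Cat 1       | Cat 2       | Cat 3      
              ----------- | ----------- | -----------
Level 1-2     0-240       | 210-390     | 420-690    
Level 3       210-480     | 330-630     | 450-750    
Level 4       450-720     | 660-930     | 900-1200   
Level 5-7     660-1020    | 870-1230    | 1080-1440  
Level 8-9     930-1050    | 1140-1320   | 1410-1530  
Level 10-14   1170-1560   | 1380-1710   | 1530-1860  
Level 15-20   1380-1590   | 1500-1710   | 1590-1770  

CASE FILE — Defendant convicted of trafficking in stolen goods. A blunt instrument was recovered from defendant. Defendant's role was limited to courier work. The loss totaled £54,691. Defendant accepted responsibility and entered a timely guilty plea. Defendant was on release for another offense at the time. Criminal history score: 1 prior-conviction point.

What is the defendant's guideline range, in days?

Base offense level for trafficking in stolen goods: 16.
R1 applies: 16 − 2 = 14.
R2 applies (level before this adjustment is 14 ≥ 3, so +5): 14 + 5 = 19.
R3 does not apply.
R4 applies: 19 + 2 = 21.
R5 applies: 21 + 3 = 24.
R6 applies: 24 − 3 = 21.
R7 does not apply.
Level 21 exceeds the maximum of 20; capped at 20.
Final offense level: 20.
Criminal history: 1 prior point → Category 1 (0-5).
Level 20 falls in the 15-20 band.
Grid: Level 15-20 × Category 1 = 1380-1590 days.

1380-1590 days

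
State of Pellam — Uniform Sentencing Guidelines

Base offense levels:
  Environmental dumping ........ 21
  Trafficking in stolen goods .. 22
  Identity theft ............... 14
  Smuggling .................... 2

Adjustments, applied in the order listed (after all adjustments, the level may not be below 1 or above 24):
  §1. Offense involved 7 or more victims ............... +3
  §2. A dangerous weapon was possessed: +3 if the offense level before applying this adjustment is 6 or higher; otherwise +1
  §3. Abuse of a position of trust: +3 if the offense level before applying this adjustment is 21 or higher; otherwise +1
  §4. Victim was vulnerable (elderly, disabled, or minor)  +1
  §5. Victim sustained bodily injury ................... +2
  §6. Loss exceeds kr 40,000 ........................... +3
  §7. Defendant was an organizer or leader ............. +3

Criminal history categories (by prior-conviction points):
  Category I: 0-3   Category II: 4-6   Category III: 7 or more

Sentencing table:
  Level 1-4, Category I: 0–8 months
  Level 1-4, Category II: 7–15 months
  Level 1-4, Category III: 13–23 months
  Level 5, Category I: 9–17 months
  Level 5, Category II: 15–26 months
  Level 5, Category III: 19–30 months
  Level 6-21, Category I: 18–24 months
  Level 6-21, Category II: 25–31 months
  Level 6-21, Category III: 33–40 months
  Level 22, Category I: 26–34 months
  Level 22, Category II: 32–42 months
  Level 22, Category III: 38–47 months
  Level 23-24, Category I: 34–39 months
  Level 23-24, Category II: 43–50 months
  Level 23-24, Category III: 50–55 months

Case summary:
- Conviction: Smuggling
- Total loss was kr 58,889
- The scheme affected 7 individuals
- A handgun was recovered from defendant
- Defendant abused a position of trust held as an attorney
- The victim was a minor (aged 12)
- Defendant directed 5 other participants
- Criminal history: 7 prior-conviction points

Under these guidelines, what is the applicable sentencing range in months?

33-40 months

Base offense level for smuggling: 2.
§1 applies: 2 + 3 = 5.
§2 applies (level before this adjustment is 5 < 6, so +1): 5 + 1 = 6.
§3 applies (level before this adjustment is 6 < 21, so +1): 6 + 1 = 7.
§4 applies: 7 + 1 = 8.
§5 does not apply.
§6 applies: 8 + 3 = 11.
§7 applies: 11 + 3 = 14.
Final offense level: 14.
Criminal history: 7 prior points → Category III (7+).
Level 14 falls in the 6-21 band.
Grid: Level 6-21 × Category III = 33-40 months.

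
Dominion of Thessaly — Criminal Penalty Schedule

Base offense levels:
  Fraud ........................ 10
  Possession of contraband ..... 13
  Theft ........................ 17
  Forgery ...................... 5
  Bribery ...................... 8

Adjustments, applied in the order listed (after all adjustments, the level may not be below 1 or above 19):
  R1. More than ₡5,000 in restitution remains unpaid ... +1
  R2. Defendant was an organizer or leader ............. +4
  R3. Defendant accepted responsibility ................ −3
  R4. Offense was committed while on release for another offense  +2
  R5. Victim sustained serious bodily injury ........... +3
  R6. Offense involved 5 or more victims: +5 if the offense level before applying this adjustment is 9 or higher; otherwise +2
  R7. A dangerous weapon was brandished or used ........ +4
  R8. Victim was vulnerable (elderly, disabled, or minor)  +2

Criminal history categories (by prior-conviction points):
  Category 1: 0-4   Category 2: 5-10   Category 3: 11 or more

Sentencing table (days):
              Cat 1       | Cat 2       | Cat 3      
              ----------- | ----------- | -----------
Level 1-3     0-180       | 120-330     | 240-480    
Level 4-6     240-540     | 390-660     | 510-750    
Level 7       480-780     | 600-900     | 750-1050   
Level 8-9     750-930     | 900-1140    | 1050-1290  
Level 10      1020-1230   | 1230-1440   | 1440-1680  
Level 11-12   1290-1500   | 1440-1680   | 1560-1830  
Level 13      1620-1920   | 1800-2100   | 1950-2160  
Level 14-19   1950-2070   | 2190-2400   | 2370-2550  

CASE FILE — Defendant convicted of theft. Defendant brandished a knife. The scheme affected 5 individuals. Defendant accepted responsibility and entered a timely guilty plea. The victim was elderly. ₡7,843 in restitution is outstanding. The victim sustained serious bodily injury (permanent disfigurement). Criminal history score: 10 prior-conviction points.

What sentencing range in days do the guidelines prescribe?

2190-2400 days

Base offense level for theft: 17.
R1 applies: 17 + 1 = 18.
R2 does not apply.
R3 applies: 18 − 3 = 15.
R5 applies: 15 + 3 = 18.
R6 applies (level before this adjustment is 18 ≥ 9, so +5): 18 + 5 = 23.
R7 applies: 23 + 4 = 27.
R8 applies: 27 + 2 = 29.
Level 29 exceeds the maximum of 19; capped at 19.
Final offense level: 19.
Criminal history: 10 prior points → Category 2 (5-10).
Level 19 falls in the 14-19 band.
Grid: Level 14-19 × Category 2 = 2190-2400 days.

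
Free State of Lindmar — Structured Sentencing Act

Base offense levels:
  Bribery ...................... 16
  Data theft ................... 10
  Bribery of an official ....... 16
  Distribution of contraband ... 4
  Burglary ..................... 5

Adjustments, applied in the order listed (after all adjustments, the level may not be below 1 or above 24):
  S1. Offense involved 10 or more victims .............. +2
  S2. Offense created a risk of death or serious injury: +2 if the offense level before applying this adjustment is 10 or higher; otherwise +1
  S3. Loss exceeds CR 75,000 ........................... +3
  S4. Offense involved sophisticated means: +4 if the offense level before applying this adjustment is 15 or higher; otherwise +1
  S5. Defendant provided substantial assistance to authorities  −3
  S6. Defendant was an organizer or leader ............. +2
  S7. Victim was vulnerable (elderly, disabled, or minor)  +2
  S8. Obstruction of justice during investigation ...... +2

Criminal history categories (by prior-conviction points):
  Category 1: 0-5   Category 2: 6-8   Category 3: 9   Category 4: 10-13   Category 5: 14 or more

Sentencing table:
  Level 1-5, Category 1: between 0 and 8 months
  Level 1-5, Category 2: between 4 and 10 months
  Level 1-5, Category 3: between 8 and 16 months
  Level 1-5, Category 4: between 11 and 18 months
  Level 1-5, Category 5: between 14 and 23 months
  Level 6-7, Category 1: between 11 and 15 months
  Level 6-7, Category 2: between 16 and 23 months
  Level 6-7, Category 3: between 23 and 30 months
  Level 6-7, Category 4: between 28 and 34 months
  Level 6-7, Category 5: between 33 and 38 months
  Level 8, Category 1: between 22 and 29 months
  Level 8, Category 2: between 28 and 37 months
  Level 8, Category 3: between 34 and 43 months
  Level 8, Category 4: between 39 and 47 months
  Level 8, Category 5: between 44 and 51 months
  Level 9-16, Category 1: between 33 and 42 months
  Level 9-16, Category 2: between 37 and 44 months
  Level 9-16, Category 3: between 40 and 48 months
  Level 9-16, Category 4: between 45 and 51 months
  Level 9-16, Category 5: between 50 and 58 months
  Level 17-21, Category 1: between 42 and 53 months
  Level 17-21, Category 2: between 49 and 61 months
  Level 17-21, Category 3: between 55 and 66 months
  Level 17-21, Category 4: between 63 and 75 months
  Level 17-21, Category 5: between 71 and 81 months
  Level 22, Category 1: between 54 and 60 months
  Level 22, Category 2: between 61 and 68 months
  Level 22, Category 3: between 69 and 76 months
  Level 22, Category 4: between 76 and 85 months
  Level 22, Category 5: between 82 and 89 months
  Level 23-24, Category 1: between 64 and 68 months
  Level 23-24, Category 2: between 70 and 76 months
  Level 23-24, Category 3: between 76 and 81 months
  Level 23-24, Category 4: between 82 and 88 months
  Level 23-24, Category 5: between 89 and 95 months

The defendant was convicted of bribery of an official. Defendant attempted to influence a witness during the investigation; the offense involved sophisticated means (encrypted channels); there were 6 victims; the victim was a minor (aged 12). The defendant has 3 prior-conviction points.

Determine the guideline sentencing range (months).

64-68 months

Base offense level for bribery of an official: 16.
S1 does not apply.
S2 does not apply.
S3 does not apply.
S4 applies (level before this adjustment is 16 ≥ 15, so +4): 16 + 4 = 20.
S7 applies: 20 + 2 = 22.
S8 applies: 22 + 2 = 24.
Final offense level: 24.
Criminal history: 3 prior points → Category 1 (0-5).
Level 24 falls in the 23-24 band.
Grid: Level 23-24 × Category 1 = 64-68 months.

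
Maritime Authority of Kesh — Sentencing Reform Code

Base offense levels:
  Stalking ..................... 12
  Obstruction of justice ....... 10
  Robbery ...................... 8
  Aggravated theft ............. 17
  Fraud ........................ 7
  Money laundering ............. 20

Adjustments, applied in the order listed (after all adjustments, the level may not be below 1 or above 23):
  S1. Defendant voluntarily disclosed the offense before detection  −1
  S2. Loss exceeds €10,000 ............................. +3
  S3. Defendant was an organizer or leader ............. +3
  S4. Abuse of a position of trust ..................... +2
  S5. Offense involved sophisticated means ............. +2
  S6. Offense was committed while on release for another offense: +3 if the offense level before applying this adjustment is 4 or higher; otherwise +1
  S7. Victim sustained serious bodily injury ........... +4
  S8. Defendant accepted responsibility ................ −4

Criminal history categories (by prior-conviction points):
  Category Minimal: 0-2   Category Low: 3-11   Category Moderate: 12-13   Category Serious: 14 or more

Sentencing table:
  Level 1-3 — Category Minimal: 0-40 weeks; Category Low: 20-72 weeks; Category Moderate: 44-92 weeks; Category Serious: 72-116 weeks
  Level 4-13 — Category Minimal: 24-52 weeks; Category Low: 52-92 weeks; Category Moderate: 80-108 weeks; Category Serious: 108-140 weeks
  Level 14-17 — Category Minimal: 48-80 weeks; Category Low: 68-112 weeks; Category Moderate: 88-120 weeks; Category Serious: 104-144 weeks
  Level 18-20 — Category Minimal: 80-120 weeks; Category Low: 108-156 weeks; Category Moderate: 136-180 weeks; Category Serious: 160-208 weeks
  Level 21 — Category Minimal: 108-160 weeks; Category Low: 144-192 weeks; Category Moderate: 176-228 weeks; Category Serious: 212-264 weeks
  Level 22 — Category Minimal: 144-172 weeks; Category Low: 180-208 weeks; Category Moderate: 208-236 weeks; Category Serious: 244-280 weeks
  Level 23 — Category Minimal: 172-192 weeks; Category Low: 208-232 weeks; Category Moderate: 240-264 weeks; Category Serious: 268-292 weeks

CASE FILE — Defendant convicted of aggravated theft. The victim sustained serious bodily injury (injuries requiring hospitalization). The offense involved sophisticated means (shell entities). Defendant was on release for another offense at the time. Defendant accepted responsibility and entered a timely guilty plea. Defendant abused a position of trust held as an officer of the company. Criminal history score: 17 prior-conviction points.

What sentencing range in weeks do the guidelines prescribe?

268-292 weeks

Base offense level for aggravated theft: 17.
S2 does not apply.
S3 does not apply.
S4 applies: 17 + 2 = 19.
S5 applies: 19 + 2 = 21.
S6 applies (level before this adjustment is 21 ≥ 4, so +3): 21 + 3 = 24.
S7 applies: 24 + 4 = 28.
S8 applies: 28 − 4 = 24.
Level 24 exceeds the maximum of 23; capped at 23.
Final offense level: 23.
Criminal history: 17 prior points → Category Serious (14+).
Level 23 falls in the 23 band.
Grid: Level 23 × Category Serious = 268-292 weeks.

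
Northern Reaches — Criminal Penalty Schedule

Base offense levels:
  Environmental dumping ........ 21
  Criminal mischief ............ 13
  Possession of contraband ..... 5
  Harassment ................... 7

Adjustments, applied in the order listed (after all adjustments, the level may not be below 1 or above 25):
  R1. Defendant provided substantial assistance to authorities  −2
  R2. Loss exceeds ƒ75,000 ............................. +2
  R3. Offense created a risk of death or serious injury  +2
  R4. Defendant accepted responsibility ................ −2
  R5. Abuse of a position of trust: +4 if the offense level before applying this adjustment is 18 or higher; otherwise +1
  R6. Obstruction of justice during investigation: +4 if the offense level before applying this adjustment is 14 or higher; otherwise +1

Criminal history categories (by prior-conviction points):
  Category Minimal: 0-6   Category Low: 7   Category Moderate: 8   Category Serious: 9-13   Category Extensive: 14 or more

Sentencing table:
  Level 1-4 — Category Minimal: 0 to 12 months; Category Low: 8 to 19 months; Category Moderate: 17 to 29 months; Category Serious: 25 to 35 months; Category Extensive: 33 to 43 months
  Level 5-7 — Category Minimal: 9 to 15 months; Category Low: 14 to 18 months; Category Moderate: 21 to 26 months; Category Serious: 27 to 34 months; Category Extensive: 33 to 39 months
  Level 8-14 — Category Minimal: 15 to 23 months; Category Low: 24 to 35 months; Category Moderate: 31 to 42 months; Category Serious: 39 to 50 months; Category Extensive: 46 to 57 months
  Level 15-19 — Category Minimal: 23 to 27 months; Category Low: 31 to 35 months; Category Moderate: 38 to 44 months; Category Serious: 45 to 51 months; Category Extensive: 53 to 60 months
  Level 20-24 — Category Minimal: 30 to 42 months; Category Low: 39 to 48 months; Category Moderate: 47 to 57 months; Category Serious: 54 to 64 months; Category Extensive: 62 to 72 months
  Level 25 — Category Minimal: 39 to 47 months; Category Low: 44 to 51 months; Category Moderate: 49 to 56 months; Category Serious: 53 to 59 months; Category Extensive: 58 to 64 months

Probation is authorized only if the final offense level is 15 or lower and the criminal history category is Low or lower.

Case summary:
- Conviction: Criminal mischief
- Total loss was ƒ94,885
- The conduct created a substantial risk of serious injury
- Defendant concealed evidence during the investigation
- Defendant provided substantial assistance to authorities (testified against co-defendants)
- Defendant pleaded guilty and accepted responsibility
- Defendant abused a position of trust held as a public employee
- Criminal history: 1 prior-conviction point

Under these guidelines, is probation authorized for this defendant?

Base offense level for criminal mischief: 13.
R1 applies: 13 − 2 = 11.
R2 applies: 11 + 2 = 13.
R3 applies: 13 + 2 = 15.
R4 applies: 15 − 2 = 13.
R5 applies (level before this adjustment is 13 < 18, so +1): 13 + 1 = 14.
R6 applies (level before this adjustment is 14 ≥ 14, so +4): 14 + 4 = 18.
Final offense level: 18.
Criminal history: 1 prior point → Category Minimal (0-6).
Level 18 falls in the 15-19 band.
Grid: Level 15-19 × Category Minimal = 23-27 months.
Probation check: level 18 > 15 and category Minimal ≤ Low → not eligible.

No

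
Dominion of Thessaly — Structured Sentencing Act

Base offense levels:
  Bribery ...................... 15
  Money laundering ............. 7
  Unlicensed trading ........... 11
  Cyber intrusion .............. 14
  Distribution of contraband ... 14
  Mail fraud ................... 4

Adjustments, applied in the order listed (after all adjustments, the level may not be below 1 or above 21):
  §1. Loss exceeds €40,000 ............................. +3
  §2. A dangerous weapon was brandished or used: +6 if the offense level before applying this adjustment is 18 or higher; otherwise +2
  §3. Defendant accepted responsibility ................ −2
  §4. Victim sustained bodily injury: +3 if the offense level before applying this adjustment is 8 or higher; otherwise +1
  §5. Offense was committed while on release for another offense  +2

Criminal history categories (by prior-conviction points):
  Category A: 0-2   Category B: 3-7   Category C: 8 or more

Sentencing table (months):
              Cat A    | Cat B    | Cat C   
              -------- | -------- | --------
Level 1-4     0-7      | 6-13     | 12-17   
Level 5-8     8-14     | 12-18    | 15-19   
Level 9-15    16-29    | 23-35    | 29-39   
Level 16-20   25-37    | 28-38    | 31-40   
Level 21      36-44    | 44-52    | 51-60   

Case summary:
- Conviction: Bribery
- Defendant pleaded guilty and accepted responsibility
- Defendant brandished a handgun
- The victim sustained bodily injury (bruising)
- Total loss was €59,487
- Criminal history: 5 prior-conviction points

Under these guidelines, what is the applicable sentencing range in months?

Base offense level for bribery: 15.
§1 applies: 15 + 3 = 18.
§2 applies (level before this adjustment is 18 ≥ 18, so +6): 18 + 6 = 24.
§3 applies: 24 − 2 = 22.
§4 applies (level before this adjustment is 22 ≥ 8, so +3): 22 + 3 = 25.
Level 25 exceeds the maximum of 21; capped at 21.
Final offense level: 21.
Criminal history: 5 prior points → Category B (3-7).
Level 21 falls in the 21 band.
Grid: Level 21 × Category B = 44-52 months.

44-52 months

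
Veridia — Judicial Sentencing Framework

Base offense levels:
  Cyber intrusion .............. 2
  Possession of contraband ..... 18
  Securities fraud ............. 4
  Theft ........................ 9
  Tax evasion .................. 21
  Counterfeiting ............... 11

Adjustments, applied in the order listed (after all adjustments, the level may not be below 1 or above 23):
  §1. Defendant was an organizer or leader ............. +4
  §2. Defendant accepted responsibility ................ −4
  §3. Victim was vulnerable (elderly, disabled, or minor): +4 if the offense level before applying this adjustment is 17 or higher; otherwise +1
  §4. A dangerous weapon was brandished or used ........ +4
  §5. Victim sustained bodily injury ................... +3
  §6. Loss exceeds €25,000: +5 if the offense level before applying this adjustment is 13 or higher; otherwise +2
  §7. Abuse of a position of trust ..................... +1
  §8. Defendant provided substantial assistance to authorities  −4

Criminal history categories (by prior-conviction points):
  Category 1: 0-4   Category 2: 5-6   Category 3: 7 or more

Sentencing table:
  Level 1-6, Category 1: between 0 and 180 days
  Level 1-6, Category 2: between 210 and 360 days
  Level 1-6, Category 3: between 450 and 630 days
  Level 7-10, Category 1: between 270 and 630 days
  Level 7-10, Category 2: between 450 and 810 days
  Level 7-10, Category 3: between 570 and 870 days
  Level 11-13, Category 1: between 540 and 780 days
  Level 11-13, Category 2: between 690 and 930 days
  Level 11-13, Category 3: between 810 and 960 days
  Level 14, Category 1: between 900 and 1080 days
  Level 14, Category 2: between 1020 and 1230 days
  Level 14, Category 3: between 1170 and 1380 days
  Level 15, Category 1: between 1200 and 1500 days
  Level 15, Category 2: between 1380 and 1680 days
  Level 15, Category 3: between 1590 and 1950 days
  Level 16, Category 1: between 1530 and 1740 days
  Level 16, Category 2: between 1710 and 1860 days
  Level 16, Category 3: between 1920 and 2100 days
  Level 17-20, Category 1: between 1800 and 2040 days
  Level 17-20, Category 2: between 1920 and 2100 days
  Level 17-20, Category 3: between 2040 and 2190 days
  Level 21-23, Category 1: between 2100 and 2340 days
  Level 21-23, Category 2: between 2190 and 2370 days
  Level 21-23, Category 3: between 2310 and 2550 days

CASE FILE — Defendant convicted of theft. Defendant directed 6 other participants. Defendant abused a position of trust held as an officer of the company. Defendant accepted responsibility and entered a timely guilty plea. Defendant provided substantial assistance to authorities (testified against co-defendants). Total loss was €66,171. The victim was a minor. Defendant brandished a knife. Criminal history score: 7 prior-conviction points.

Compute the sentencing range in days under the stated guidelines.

1920-2100 days

Base offense level for theft: 9.
§1 applies: 9 + 4 = 13.
§2 applies: 13 − 4 = 9.
§3 applies (level before this adjustment is 9 < 17, so +1): 9 + 1 = 10.
§4 applies: 10 + 4 = 14.
§5 does not apply.
§6 applies (level before this adjustment is 14 ≥ 13, so +5): 14 + 5 = 19.
§7 applies: 19 + 1 = 20.
§8 applies: 20 − 4 = 16.
Final offense level: 16.
Criminal history: 7 prior points → Category 3 (7+).
Level 16 falls in the 16 band.
Grid: Level 16 × Category 3 = 1920-2100 days.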